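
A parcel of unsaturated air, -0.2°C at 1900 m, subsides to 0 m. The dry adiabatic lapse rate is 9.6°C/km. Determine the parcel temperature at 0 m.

18.04°C

1900 → 0 m (dry adiabatic, 9.6°C/km): ΔT = +9.6 × 1.9 = +18.24°C → T = 18.04°C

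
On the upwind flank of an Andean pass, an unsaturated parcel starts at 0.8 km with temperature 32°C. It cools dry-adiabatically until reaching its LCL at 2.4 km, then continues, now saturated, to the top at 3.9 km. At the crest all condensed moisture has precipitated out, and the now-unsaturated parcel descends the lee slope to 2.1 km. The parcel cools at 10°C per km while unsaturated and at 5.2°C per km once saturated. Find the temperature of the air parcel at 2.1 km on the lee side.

26.2°C

From 800 m to 2400 m (dry): cools by 10 × 1.6 = 16°C, giving 16°C.
From 2400 m to 3900 m (saturated): cools by 5.2 × 1.5 = 7.8°C, giving 8.2°C.
From 3900 m to 2100 m (dry descent): warms by 10 × 1.8 = 18°C, giving 26.2°C.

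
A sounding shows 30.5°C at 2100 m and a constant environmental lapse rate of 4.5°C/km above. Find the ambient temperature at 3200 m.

25.55°C

2100–3200 m, environmental: Δz = 1.1 km ⇒ ΔT = -4.95°C; T = 25.55°C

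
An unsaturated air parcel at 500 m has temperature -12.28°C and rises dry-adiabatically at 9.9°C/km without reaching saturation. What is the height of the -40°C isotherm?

Height above start = (-12.28 − (-40)) / 9.9 = 2.8 km
Altitude = 500 m + 2800 m = 3300 m

3300 m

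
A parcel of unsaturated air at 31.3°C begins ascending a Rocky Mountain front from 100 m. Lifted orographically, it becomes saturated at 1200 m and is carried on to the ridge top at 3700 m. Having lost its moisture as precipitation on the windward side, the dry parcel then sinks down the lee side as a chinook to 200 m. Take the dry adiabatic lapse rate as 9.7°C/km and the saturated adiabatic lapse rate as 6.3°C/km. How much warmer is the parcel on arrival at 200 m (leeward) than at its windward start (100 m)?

100–1200 m, dry: Δz = 1.1 km ⇒ ΔT = -10.67°C; T = 20.63°C
1200–3700 m, saturated: Δz = 2.5 km ⇒ ΔT = -15.75°C; T = 4.88°C
3700–200 m, dry descent: Δz = 3.5 km ⇒ ΔT = +33.95°C; T = 38.83°C
Net change vs windward start: 38.83 − 31.3 = +7.53°C

+7.53°C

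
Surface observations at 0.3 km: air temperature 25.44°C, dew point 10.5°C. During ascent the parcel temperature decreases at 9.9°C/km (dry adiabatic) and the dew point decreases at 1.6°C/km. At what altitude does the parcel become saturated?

2.1 km

T and T_d converge at 9.9 − 1.6 = 8.3°C per km
Height above start = (25.44 − 10.5) / 8.3 = 1.8 km
LCL altitude = 300 m + 1800 m = 2100 m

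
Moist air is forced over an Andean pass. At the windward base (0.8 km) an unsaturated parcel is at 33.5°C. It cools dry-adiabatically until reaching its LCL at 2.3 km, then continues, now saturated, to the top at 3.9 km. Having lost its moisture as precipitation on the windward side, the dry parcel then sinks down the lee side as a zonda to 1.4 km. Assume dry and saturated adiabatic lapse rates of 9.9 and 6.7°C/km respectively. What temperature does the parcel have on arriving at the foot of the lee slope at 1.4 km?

From 800 m to 2300 m (dry): cools by 9.9 × 1.5 = 14.85°C, giving 18.65°C.
From 2300 m to 3900 m (saturated): cools by 6.7 × 1.6 = 10.72°C, giving 7.93°C.
From 3900 m to 1400 m (dry descent): warms by 9.9 × 2.5 = 24.75°C, giving 32.68°C.

32.68°C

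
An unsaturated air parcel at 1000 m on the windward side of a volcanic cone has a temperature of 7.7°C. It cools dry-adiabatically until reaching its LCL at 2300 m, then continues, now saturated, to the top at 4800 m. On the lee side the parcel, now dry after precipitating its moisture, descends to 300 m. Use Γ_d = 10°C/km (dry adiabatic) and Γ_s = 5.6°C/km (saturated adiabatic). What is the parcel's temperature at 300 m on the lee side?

25.7°C

1000–2300 m, dry: Δz = 1.3 km ⇒ ΔT = -13°C; T = -5.3°C
2300–4800 m, saturated: Δz = 2.5 km ⇒ ΔT = -14°C; T = -19.3°C
4800–300 m, dry descent: Δz = 4.5 km ⇒ ΔT = +45°C; T = 25.7°C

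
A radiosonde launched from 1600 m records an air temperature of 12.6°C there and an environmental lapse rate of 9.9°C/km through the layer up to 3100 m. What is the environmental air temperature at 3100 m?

-2.25°C

1600–3100 m, environmental: Δz = 1.5 km ⇒ ΔT = -14.85°C; T = -2.25°C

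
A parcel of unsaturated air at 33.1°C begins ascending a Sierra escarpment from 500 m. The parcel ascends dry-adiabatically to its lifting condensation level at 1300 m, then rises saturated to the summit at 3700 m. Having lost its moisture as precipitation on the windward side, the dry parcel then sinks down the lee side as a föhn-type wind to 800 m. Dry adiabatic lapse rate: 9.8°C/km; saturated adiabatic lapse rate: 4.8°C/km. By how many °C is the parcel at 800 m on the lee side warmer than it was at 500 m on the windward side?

+9.06°C

500 → 1300 m (dry, 9.8°C/km): ΔT = -9.8 × 0.8 = -7.84°C → T = 25.26°C
1300 → 3700 m (saturated, 4.8°C/km): ΔT = -4.8 × 2.4 = -11.52°C → T = 13.74°C
3700 → 800 m (dry descent, 9.8°C/km): ΔT = +9.8 × 2.9 = +28.42°C → T = 42.16°C
Net change vs windward start: 42.16 − 33.1 = +9.06°C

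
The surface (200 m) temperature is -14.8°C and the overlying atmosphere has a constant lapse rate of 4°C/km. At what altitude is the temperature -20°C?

1500 m

Height above start = (-14.8 − (-20)) / 4 = 1.3 km
Altitude = 200 m + 1300 m = 1500 m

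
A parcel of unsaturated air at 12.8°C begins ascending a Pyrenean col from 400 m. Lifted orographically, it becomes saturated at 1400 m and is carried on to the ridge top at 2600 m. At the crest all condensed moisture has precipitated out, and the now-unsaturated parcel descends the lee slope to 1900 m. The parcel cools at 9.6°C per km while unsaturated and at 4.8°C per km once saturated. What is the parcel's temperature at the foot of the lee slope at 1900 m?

Dry to 1400 m: -9.6 × 1 km = -9.6°C, so T = 3.2°C.
Saturated to 2600 m: -4.8 × 1.2 km = -5.76°C, so T = -2.56°C.
Dry descent to 1900 m: +9.6 × 0.7 km = +6.72°C, so T = 4.16°C.

4.16°C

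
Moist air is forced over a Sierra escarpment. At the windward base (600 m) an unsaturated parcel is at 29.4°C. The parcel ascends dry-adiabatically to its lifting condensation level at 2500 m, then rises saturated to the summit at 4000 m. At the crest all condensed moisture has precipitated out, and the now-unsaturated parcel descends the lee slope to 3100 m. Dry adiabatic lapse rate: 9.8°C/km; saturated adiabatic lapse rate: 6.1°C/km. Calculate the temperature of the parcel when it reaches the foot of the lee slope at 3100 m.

Dry to 2500 m: -9.8 × 1.9 km = -18.62°C, so T = 10.78°C.
Saturated to 4000 m: -6.1 × 1.5 km = -9.15°C, so T = 1.63°C.
Dry descent to 3100 m: +9.8 × 0.9 km = +8.82°C, so T = 10.45°C.

10.45°C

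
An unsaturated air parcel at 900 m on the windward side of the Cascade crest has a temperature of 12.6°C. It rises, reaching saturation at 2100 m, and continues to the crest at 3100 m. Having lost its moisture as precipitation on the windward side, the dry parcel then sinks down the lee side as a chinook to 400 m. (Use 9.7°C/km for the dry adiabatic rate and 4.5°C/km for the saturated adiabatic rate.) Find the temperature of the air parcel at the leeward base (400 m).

Dry to 2100 m: -9.7 × 1.2 km = -11.64°C, so T = 0.96°C.
Saturated to 3100 m: -4.5 × 1 km = -4.5°C, so T = -3.54°C.
Dry descent to 400 m: +9.7 × 2.7 km = +26.19°C, so T = 22.65°C.

22.65°C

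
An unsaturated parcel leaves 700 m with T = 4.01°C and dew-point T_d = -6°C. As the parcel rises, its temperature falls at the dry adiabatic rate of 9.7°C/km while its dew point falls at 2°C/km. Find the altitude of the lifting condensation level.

2000 m

T and T_d converge at 9.7 − 2 = 7.7°C per km
Height above start = (4.01 − (-6)) / 7.7 = 1.3 km
LCL altitude = 700 m + 1300 m = 2000 m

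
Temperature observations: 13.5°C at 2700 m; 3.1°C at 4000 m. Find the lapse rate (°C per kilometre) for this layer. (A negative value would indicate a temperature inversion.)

8°C/km

Γ = −ΔT/Δz = (13.5 − 3.1) / (4000 − 2700) m
  = 10.4°C / 1.3 km = 8°C/km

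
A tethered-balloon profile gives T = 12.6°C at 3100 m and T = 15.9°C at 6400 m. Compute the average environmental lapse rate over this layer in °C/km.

-1°C/km

Γ = −ΔT/Δz = (12.6 − 15.9) / (6400 − 3100) m
  = -3.3°C / 3.3 km = -1°C/km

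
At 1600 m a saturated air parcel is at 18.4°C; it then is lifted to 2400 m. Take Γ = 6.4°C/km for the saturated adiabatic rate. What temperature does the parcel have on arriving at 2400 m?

1600–2400 m, saturated adiabatic: Δz = 0.8 km ⇒ ΔT = -5.12°C; T = 13.28°C

13.28°C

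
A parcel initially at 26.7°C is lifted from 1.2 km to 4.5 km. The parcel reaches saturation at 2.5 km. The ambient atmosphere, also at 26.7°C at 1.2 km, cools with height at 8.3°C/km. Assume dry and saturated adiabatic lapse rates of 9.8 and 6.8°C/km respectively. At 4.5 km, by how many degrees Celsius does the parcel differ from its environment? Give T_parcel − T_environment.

+1.05°C (parcel warmer than environment)

Parcel:
  From 1200 m to 2500 m (dry): cools by 9.8 × 1.3 = 12.74°C, giving 13.96°C.
  From 2500 m to 4500 m (saturated): cools by 6.8 × 2 = 13.6°C, giving 0.36°C.
Environment:
  From 1200 m to 4500 m (environment): cools by 8.3 × 3.3 = 27.39°C, giving -0.69°C.
T_parcel − T_env = 0.36 − (-0.69) = +1.05°C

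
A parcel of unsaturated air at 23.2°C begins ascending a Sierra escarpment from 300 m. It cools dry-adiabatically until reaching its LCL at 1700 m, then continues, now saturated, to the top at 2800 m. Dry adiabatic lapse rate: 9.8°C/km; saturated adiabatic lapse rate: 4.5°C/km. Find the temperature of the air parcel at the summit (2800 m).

4.53°C

Dry to 1700 m: -9.8 × 1.4 km = -13.72°C, so T = 9.48°C.
Saturated to 2800 m: -4.5 × 1.1 km = -4.95°C, so T = 4.53°C.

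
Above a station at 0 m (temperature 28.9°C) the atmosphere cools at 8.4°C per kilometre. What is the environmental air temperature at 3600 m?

-1.34°C

0 → 3600 m (environmental, 8.4°C/km): ΔT = -8.4 × 3.6 = -30.24°C → T = -1.34°C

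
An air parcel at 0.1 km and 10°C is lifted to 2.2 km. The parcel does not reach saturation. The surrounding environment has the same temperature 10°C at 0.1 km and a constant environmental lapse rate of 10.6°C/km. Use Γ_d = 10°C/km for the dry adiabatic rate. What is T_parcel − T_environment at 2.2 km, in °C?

Parcel:
  100–2200 m, dry: Δz = 2.1 km ⇒ ΔT = -21°C; T = -11°C
Environment:
  100–2200 m, environment: Δz = 2.1 km ⇒ ΔT = -22.26°C; T = -12.26°C
T_parcel − T_env = -11 − (-12.26) = +1.26°C

+1.26°C (parcel warmer than environment)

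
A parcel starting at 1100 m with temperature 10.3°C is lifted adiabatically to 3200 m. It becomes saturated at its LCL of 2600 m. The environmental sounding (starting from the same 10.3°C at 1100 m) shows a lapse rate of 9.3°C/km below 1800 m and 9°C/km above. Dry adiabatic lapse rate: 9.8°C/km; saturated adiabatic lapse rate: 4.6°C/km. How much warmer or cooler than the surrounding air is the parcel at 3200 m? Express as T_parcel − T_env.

Parcel:
  1100 → 2600 m (dry, 9.8°C/km): ΔT = -9.8 × 1.5 = -14.7°C → T = -4.4°C
  2600 → 3200 m (saturated, 4.6°C/km): ΔT = -4.6 × 0.6 = -2.76°C → T = -7.16°C
Environment:
  1100 → 1800 m (environment, lower layer, 9.3°C/km): ΔT = -9.3 × 0.7 = -6.51°C → T = 3.79°C
  1800 → 3200 m (environment, upper layer, 9°C/km): ΔT = -9 × 1.4 = -12.6°C → T = -8.81°C
T_parcel − T_env = -7.16 − (-8.81) = +1.65°C

+1.65°C (parcel warmer than environment)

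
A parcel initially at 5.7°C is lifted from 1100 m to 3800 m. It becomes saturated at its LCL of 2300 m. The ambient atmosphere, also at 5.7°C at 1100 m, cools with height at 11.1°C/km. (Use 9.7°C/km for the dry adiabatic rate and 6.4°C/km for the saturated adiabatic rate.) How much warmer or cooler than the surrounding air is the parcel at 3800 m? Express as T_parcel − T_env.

+8.73°C (parcel warmer than environment)

Parcel:
  1100 → 2300 m (dry, 9.7°C/km): ΔT = -9.7 × 1.2 = -11.64°C → T = -5.94°C
  2300 → 3800 m (saturated, 6.4°C/km): ΔT = -6.4 × 1.5 = -9.6°C → T = -15.54°C
Environment:
  1100 → 3800 m (environment, 11.1°C/km): ΔT = -11.1 × 2.7 = -29.97°C → T = -24.27°C
T_parcel − T_env = -15.54 − (-24.27) = +8.73°C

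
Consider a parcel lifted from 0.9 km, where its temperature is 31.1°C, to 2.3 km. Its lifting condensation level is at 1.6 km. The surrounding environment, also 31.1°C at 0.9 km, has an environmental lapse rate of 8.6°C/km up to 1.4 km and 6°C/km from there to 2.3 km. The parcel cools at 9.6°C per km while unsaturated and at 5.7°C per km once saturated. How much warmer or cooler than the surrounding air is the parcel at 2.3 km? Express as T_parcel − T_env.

Parcel:
  From 900 m to 1600 m (dry): cools by 9.6 × 0.7 = 6.72°C, giving 24.38°C.
  From 1600 m to 2300 m (saturated): cools by 5.7 × 0.7 = 3.99°C, giving 20.39°C.
Environment:
  From 900 m to 1400 m (environment, lower layer): cools by 8.6 × 0.5 = 4.3°C, giving 26.8°C.
  From 1400 m to 2300 m (environment, upper layer): cools by 6 × 0.9 = 5.4°C, giving 21.4°C.
T_parcel − T_env = 20.39 − 21.4 = -1.01°C

-1.01°C (parcel cooler than environment)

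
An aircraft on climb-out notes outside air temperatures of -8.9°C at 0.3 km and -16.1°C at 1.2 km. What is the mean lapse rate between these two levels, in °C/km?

8°C/km

Γ = −ΔT/Δz = (-8.9 − (-16.1)) / (1200 − 300) m
  = 7.2°C / 0.9 km = 8°C/km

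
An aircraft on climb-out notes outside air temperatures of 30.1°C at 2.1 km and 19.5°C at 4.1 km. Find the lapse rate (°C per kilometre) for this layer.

Γ = −ΔT/Δz = (30.1 − 19.5) / (4100 − 2100) m
  = 10.6°C / 2 km = 5.3°C/km

5.3°C/km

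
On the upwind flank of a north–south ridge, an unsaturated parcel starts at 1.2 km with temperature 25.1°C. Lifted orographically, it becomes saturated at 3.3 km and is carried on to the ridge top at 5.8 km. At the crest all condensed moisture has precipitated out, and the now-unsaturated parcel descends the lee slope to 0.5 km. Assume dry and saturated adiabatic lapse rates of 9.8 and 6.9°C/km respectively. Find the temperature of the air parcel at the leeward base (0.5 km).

39.21°C

1200 → 3300 m (dry, 9.8°C/km): ΔT = -9.8 × 2.1 = -20.58°C → T = 4.52°C
3300 → 5800 m (saturated, 6.9°C/km): ΔT = -6.9 × 2.5 = -17.25°C → T = -12.73°C
5800 → 500 m (dry descent, 9.8°C/km): ΔT = +9.8 × 5.3 = +51.94°C → T = 39.21°C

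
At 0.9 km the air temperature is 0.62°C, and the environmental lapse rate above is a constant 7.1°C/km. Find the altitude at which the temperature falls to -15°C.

3.1 km

Height above start = (0.62 − (-15)) / 7.1 = 2.2 km
Altitude = 900 m + 2200 m = 3100 m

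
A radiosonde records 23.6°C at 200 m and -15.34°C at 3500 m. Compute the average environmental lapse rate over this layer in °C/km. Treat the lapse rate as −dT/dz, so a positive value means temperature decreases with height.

Γ = −ΔT/Δz = (23.6 − (-15.34)) / (3500 − 200) m
  = 38.94°C / 3.3 km = 11.8°C/km

11.8°C/km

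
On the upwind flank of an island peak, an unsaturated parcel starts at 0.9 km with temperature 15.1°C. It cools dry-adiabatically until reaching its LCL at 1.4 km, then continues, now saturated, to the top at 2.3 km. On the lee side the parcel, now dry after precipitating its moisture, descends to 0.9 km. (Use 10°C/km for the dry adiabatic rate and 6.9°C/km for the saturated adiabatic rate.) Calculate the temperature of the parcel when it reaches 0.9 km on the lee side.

Dry to 1400 m: -10 × 0.5 km = -5°C, so T = 10.1°C.
Saturated to 2300 m: -6.9 × 0.9 km = -6.21°C, so T = 3.89°C.
Dry descent to 900 m: +10 × 1.4 km = +14°C, so T = 17.89°C.

17.89°C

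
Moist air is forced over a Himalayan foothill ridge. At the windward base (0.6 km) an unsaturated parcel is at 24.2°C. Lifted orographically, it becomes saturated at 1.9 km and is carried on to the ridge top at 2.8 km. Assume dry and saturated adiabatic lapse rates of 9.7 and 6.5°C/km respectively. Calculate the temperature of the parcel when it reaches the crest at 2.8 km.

5.74°C

From 600 m to 1900 m (dry): cools by 9.7 × 1.3 = 12.61°C, giving 11.59°C.
From 1900 m to 2800 m (saturated): cools by 6.5 × 0.9 = 5.85°C, giving 5.74°C.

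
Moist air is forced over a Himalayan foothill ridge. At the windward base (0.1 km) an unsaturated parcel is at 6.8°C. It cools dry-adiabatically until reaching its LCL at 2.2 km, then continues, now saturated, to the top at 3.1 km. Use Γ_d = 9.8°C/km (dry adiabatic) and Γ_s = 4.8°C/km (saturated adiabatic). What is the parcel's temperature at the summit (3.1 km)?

-18.1°C

100–2200 m, dry: Δz = 2.1 km ⇒ ΔT = -20.58°C; T = -13.78°C
2200–3100 m, saturated: Δz = 0.9 km ⇒ ΔT = -4.32°C; T = -18.1°C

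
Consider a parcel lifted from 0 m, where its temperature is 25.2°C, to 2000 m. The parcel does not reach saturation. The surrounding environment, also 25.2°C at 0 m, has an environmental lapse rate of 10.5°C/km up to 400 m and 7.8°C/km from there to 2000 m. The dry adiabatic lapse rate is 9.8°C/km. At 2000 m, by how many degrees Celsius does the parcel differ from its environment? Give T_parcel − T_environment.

-2.92°C (parcel cooler than environment)

Parcel:
  Dry to 2000 m: -9.8 × 2 km = -19.6°C, so T = 5.6°C.
Environment:
  Environment, lower layer to 400 m: -10.5 × 0.4 km = -4.2°C, so T = 21°C.
  Environment, upper layer to 2000 m: -7.8 × 1.6 km = -12.48°C, so T = 8.52°C.
T_parcel − T_env = 5.6 − 8.52 = -2.92°C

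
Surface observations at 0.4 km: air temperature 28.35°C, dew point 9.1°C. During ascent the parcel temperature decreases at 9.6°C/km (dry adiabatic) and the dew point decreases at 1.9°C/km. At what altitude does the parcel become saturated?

T and T_d converge at 9.6 − 1.9 = 7.7°C per km
Height above start = (28.35 − 9.1) / 7.7 = 2.5 km
LCL altitude = 400 m + 2500 m = 2900 m

2.9 km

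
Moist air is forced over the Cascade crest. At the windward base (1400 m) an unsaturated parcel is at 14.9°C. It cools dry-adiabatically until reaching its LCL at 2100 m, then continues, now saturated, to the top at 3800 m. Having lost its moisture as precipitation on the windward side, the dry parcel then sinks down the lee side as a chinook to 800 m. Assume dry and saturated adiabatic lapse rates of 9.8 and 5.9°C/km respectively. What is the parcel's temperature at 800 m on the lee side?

1400 → 2100 m (dry, 9.8°C/km): ΔT = -9.8 × 0.7 = -6.86°C → T = 8.04°C
2100 → 3800 m (saturated, 5.9°C/km): ΔT = -5.9 × 1.7 = -10.03°C → T = -1.99°C
3800 → 800 m (dry descent, 9.8°C/km): ΔT = +9.8 × 3 = +29.4°C → T = 27.41°C

27.41°C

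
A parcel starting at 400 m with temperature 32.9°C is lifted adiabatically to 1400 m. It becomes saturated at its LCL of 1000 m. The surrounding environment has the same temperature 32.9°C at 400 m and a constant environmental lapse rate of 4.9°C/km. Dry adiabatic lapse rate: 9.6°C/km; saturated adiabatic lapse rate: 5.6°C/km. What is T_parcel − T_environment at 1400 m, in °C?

-3.1°C (parcel cooler than environment)

Parcel:
  400 → 1000 m (dry, 9.6°C/km): ΔT = -9.6 × 0.6 = -5.76°C → T = 27.14°C
  1000 → 1400 m (saturated, 5.6°C/km): ΔT = -5.6 × 0.4 = -2.24°C → T = 24.9°C
Environment:
  400 → 1400 m (environment, 4.9°C/km): ΔT = -4.9 × 1 = -4.9°C → T = 28°C
T_parcel − T_env = 24.9 − 28 = -3.1°C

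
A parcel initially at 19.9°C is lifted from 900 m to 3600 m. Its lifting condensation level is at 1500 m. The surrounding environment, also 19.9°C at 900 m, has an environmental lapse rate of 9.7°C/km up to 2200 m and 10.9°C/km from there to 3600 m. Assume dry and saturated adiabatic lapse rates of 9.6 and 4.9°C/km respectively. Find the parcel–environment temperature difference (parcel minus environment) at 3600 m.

+11.82°C (parcel warmer than environment)

Parcel:
  900 → 1500 m (dry, 9.6°C/km): ΔT = -9.6 × 0.6 = -5.76°C → T = 14.14°C
  1500 → 3600 m (saturated, 4.9°C/km): ΔT = -4.9 × 2.1 = -10.29°C → T = 3.85°C
Environment:
  900 → 2200 m (environment, lower layer, 9.7°C/km): ΔT = -9.7 × 1.3 = -12.61°C → T = 7.29°C
  2200 → 3600 m (environment, upper layer, 10.9°C/km): ΔT = -10.9 × 1.4 = -15.26°C → T = -7.97°C
T_parcel − T_env = 3.85 − (-7.97) = +11.82°C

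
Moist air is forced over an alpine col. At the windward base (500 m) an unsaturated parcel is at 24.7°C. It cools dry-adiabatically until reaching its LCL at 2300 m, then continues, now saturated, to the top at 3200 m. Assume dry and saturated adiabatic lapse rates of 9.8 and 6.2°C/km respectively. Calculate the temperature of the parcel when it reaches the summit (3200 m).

1.48°C

500 → 2300 m (dry, 9.8°C/km): ΔT = -9.8 × 1.8 = -17.64°C → T = 7.06°C
2300 → 3200 m (saturated, 6.2°C/km): ΔT = -6.2 × 0.9 = -5.58°C → T = 1.48°C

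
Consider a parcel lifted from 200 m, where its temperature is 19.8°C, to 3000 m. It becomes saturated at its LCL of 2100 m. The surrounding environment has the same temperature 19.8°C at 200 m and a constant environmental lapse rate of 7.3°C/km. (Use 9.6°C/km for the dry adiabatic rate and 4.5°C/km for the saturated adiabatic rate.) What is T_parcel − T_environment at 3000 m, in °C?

Parcel:
  200 → 2100 m (dry, 9.6°C/km): ΔT = -9.6 × 1.9 = -18.24°C → T = 1.56°C
  2100 → 3000 m (saturated, 4.5°C/km): ΔT = -4.5 × 0.9 = -4.05°C → T = -2.49°C
Environment:
  200 → 3000 m (environment, 7.3°C/km): ΔT = -7.3 × 2.8 = -20.44°C → T = -0.64°C
T_parcel − T_env = -2.49 − (-0.64) = -1.85°C

-1.85°C (parcel cooler than environment)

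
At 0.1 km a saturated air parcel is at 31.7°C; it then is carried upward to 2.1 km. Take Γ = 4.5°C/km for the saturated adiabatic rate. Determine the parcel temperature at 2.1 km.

22.7°C

Saturated adiabatic to 2100 m: -4.5 × 2 km = -9°C, so T = 22.7°C.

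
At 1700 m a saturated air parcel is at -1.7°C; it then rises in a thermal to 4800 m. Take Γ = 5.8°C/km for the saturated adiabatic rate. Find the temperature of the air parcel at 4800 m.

From 1700 m to 4800 m (saturated adiabatic): cools by 5.8 × 3.1 = 17.98°C, giving -19.68°C.

-19.68°C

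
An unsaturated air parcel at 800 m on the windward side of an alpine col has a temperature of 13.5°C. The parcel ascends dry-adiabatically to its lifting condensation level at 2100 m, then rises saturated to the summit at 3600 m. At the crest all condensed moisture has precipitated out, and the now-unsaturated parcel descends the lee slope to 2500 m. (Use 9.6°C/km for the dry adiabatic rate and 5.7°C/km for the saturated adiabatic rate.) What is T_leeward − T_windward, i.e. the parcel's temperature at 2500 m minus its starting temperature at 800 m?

From 800 m to 2100 m (dry): cools by 9.6 × 1.3 = 12.48°C, giving 1.02°C.
From 2100 m to 3600 m (saturated): cools by 5.7 × 1.5 = 8.55°C, giving -7.53°C.
From 3600 m to 2500 m (dry descent): warms by 9.6 × 1.1 = 10.56°C, giving 3.03°C.
Net change vs windward start: 3.03 − 13.5 = -10.47°C

-10.47°C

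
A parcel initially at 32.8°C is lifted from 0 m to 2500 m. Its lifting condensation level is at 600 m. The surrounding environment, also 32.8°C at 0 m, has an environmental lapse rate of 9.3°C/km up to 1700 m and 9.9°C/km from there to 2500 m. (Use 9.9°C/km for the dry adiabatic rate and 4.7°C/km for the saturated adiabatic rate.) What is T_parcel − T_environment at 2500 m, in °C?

Parcel:
  Dry to 600 m: -9.9 × 0.6 km = -5.94°C, so T = 26.86°C.
  Saturated to 2500 m: -4.7 × 1.9 km = -8.93°C, so T = 17.93°C.
Environment:
  Environment, lower layer to 1700 m: -9.3 × 1.7 km = -15.81°C, so T = 16.99°C.
  Environment, upper layer to 2500 m: -9.9 × 0.8 km = -7.92°C, so T = 9.07°C.
T_parcel − T_env = 17.93 − 9.07 = +8.86°C

+8.86°C (parcel warmer than environment)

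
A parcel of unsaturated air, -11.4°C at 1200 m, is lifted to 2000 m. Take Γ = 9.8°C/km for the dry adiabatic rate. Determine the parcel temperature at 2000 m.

-19.24°C

1200–2000 m, dry adiabatic: Δz = 0.8 km ⇒ ΔT = -7.84°C; T = -19.24°C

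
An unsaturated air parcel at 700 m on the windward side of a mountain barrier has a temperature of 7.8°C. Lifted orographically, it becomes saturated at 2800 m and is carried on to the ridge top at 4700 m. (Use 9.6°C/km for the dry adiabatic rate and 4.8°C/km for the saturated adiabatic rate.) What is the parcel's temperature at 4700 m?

-21.48°C

Dry to 2800 m: -9.6 × 2.1 km = -20.16°C, so T = -12.36°C.
Saturated to 4700 m: -4.8 × 1.9 km = -9.12°C, so T = -21.48°C.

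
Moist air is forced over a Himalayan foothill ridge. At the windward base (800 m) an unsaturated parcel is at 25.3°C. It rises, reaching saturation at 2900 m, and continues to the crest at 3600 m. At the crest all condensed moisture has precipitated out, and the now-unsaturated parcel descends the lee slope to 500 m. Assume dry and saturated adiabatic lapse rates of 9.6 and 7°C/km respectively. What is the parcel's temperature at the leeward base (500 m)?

30°C

Dry to 2900 m: -9.6 × 2.1 km = -20.16°C, so T = 5.14°C.
Saturated to 3600 m: -7 × 0.7 km = -4.9°C, so T = 0.24°C.
Dry descent to 500 m: +9.6 × 3.1 km = +29.76°C, so T = 30°C.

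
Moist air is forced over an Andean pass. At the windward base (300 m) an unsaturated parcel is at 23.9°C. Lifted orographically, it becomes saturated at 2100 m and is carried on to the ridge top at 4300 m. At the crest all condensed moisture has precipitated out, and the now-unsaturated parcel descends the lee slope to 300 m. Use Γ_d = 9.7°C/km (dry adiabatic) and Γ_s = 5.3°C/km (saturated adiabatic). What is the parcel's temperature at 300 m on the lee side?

33.58°C

300–2100 m, dry: Δz = 1.8 km ⇒ ΔT = -17.46°C; T = 6.44°C
2100–4300 m, saturated: Δz = 2.2 km ⇒ ΔT = -11.66°C; T = -5.22°C
4300–300 m, dry descent: Δz = 4 km ⇒ ΔT = +38.8°C; T = 33.58°C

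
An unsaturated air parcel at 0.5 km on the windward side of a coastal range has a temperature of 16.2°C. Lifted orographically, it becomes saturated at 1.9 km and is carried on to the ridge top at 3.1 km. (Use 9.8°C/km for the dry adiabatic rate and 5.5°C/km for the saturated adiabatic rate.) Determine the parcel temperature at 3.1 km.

500–1900 m, dry: Δz = 1.4 km ⇒ ΔT = -13.72°C; T = 2.48°C
1900–3100 m, saturated: Δz = 1.2 km ⇒ ΔT = -6.6°C; T = -4.12°C

-4.12°C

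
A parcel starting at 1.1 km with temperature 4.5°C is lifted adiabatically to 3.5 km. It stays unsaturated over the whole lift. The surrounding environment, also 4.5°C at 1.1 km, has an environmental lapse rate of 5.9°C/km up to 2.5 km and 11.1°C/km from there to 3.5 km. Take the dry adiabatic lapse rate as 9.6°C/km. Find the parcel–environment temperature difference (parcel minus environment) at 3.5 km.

Parcel:
  1100–3500 m, dry: Δz = 2.4 km ⇒ ΔT = -23.04°C; T = -18.54°C
Environment:
  1100–2500 m, environment, lower layer: Δz = 1.4 km ⇒ ΔT = -8.26°C; T = -3.76°C
  2500–3500 m, environment, upper layer: Δz = 1 km ⇒ ΔT = -11.1°C; T = -14.86°C
T_parcel − T_env = -18.54 − (-14.86) = -3.68°C

-3.68°C (parcel cooler than environment)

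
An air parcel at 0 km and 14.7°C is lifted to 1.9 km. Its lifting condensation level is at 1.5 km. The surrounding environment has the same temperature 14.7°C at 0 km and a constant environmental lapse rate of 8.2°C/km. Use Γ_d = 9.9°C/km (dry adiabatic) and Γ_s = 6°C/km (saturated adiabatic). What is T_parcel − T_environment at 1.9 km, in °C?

-1.67°C (parcel cooler than environment)

Parcel:
  0–1500 m, dry: Δz = 1.5 km ⇒ ΔT = -14.85°C; T = -0.15°C
  1500–1900 m, saturated: Δz = 0.4 km ⇒ ΔT = -2.4°C; T = -2.55°C
Environment:
  0–1900 m, environment: Δz = 1.9 km ⇒ ΔT = -15.58°C; T = -0.88°C
T_parcel − T_env = -2.55 − (-0.88) = -1.67°C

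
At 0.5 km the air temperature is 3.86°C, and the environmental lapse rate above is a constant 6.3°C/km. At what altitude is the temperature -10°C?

2.7 km

Height above start = (3.86 − (-10)) / 6.3 = 2.2 km
Altitude = 500 m + 2200 m = 2700 m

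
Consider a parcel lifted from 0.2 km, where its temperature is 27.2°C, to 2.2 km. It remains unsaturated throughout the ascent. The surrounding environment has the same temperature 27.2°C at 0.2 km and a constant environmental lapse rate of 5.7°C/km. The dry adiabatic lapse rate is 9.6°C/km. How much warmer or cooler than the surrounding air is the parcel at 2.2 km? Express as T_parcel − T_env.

-7.8°C (parcel cooler than environment)

Parcel:
  From 200 m to 2200 m (dry): cools by 9.6 × 2 = 19.2°C, giving 8°C.
Environment:
  From 200 m to 2200 m (environment): cools by 5.7 × 2 = 11.4°C, giving 15.8°C.
T_parcel − T_env = 8 − 15.8 = -7.8°C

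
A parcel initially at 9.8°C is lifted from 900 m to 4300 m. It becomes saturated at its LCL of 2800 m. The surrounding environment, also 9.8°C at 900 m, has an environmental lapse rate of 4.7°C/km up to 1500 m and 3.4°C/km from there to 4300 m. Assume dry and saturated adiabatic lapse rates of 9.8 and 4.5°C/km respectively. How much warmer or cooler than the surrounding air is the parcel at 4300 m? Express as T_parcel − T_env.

-13.03°C (parcel cooler than environment)

Parcel:
  900 → 2800 m (dry, 9.8°C/km): ΔT = -9.8 × 1.9 = -18.62°C → T = -8.82°C
  2800 → 4300 m (saturated, 4.5°C/km): ΔT = -4.5 × 1.5 = -6.75°C → T = -15.57°C
Environment:
  900 → 1500 m (environment, lower layer, 4.7°C/km): ΔT = -4.7 × 0.6 = -2.82°C → T = 6.98°C
  1500 → 4300 m (environment, upper layer, 3.4°C/km): ΔT = -3.4 × 2.8 = -9.52°C → T = -2.54°C
T_parcel − T_env = -15.57 − (-2.54) = -13.03°C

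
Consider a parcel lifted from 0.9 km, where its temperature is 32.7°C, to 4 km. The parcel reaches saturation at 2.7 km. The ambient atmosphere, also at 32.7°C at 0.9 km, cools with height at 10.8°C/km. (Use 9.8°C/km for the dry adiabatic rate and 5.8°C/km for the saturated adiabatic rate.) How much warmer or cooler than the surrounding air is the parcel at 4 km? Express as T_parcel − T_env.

+8.3°C (parcel warmer than environment)

Parcel:
  Dry to 2700 m: -9.8 × 1.8 km = -17.64°C, so T = 15.06°C.
  Saturated to 4000 m: -5.8 × 1.3 km = -7.54°C, so T = 7.52°C.
Environment:
  Environment to 4000 m: -10.8 × 3.1 km = -33.48°C, so T = -0.78°C.
T_parcel − T_env = 7.52 − (-0.78) = +8.3°C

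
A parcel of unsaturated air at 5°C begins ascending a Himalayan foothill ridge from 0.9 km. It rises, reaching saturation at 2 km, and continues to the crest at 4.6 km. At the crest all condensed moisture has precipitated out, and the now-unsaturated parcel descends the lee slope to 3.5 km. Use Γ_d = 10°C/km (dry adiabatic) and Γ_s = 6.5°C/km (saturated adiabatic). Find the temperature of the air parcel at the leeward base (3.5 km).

-11.9°C

From 900 m to 2000 m (dry): cools by 10 × 1.1 = 11°C, giving -6°C.
From 2000 m to 4600 m (saturated): cools by 6.5 × 2.6 = 16.9°C, giving -22.9°C.
From 4600 m to 3500 m (dry descent): warms by 10 × 1.1 = 11°C, giving -11.9°C.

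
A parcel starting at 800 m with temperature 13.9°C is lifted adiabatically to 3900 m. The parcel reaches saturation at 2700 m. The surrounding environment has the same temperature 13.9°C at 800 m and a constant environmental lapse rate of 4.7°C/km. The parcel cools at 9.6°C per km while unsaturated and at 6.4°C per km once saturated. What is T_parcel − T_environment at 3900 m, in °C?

Parcel:
  800–2700 m, dry: Δz = 1.9 km ⇒ ΔT = -18.24°C; T = -4.34°C
  2700–3900 m, saturated: Δz = 1.2 km ⇒ ΔT = -7.68°C; T = -12.02°C
Environment:
  800–3900 m, environment: Δz = 3.1 km ⇒ ΔT = -14.57°C; T = -0.67°C
T_parcel − T_env = -12.02 − (-0.67) = -11.35°C

-11.35°C (parcel cooler than environment)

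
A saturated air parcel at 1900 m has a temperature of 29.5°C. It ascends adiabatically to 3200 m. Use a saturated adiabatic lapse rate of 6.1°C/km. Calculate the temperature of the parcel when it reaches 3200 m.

From 1900 m to 3200 m (saturated adiabatic): cools by 6.1 × 1.3 = 7.93°C, giving 21.57°C.

21.57°C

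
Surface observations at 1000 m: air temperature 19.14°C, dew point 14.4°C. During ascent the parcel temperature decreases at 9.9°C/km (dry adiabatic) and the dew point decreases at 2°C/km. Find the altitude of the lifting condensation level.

T and T_d converge at 9.9 − 2 = 7.9°C per km
Height above start = (19.14 − 14.4) / 7.9 = 0.6 km
LCL altitude = 1000 m + 600 m = 1600 m

1600 m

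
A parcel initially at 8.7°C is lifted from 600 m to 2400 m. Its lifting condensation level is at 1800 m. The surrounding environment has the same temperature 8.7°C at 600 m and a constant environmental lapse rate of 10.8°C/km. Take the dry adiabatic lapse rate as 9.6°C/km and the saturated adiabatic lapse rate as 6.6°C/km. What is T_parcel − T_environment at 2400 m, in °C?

Parcel:
  600 → 1800 m (dry, 9.6°C/km): ΔT = -9.6 × 1.2 = -11.52°C → T = -2.82°C
  1800 → 2400 m (saturated, 6.6°C/km): ΔT = -6.6 × 0.6 = -3.96°C → T = -6.78°C
Environment:
  600 → 2400 m (environment, 10.8°C/km): ΔT = -10.8 × 1.8 = -19.44°C → T = -10.74°C
T_parcel − T_env = -6.78 − (-10.74) = +3.96°C

+3.96°C (parcel warmer than environment)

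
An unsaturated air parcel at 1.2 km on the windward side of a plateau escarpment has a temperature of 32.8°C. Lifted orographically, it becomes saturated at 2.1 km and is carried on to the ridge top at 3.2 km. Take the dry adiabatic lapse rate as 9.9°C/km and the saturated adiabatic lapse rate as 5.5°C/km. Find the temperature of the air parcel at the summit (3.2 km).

1200 → 2100 m (dry, 9.9°C/km): ΔT = -9.9 × 0.9 = -8.91°C → T = 23.89°C
2100 → 3200 m (saturated, 5.5°C/km): ΔT = -5.5 × 1.1 = -6.05°C → T = 17.84°C

17.84°C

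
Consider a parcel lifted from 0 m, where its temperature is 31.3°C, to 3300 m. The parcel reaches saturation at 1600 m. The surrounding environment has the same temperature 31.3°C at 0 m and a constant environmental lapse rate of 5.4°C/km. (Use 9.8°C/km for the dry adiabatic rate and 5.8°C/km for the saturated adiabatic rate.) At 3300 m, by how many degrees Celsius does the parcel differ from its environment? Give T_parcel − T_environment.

Parcel:
  From 0 m to 1600 m (dry): cools by 9.8 × 1.6 = 15.68°C, giving 15.62°C.
  From 1600 m to 3300 m (saturated): cools by 5.8 × 1.7 = 9.86°C, giving 5.76°C.
Environment:
  From 0 m to 3300 m (environment): cools by 5.4 × 3.3 = 17.82°C, giving 13.48°C.
T_parcel − T_env = 5.76 − 13.48 = -7.72°C

-7.72°C (parcel cooler than environment)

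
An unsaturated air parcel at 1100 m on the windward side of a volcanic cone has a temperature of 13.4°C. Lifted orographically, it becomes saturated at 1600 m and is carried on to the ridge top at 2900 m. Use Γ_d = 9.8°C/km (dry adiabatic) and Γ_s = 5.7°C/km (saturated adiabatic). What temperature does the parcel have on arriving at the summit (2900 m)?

1100 → 1600 m (dry, 9.8°C/km): ΔT = -9.8 × 0.5 = -4.9°C → T = 8.5°C
1600 → 2900 m (saturated, 5.7°C/km): ΔT = -5.7 × 1.3 = -7.41°C → T = 1.09°C

1.09°C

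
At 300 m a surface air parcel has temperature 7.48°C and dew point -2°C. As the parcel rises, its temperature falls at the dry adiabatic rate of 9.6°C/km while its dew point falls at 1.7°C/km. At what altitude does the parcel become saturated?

T and T_d converge at 9.6 − 1.7 = 7.9°C per km
Height above start = (7.48 − (-2)) / 7.9 = 1.2 km
LCL altitude = 300 m + 1200 m = 1500 m

1500 m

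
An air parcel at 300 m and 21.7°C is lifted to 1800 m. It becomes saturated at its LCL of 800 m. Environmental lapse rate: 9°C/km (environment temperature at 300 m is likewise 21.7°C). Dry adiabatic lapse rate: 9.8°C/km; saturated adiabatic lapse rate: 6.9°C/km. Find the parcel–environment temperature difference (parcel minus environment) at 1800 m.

+1.7°C (parcel warmer than environment)

Parcel:
  300–800 m, dry: Δz = 0.5 km ⇒ ΔT = -4.9°C; T = 16.8°C
  800–1800 m, saturated: Δz = 1 km ⇒ ΔT = -6.9°C; T = 9.9°C
Environment:
  300–1800 m, environment: Δz = 1.5 km ⇒ ΔT = -13.5°C; T = 8.2°C
T_parcel − T_env = 9.9 − 8.2 = +1.7°C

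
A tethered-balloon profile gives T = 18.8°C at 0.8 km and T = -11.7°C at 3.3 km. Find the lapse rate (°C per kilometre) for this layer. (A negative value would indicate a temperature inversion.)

12.2°C/km

Γ = −ΔT/Δz = (18.8 − (-11.7)) / (3300 − 800) m
  = 30.5°C / 2.5 km = 12.2°C/km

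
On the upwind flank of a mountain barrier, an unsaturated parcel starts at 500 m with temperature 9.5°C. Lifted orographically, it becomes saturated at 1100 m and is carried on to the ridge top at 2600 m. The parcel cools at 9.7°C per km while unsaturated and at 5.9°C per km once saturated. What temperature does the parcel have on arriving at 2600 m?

Dry to 1100 m: -9.7 × 0.6 km = -5.82°C, so T = 3.68°C.
Saturated to 2600 m: -5.9 × 1.5 km = -8.85°C, so T = -5.17°C.

-5.17°C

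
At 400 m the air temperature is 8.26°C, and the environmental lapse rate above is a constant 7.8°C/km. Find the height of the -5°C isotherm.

2100 m

Height above start = (8.26 − (-5)) / 7.8 = 1.7 km
Altitude = 400 m + 1700 m = 2100 m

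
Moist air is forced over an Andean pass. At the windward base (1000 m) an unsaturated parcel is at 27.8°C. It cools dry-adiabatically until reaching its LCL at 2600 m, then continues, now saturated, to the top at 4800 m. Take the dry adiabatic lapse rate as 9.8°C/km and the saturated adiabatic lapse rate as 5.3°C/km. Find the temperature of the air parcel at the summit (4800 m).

0.46°C

Dry to 2600 m: -9.8 × 1.6 km = -15.68°C, so T = 12.12°C.
Saturated to 4800 m: -5.3 × 2.2 km = -11.66°C, so T = 0.46°C.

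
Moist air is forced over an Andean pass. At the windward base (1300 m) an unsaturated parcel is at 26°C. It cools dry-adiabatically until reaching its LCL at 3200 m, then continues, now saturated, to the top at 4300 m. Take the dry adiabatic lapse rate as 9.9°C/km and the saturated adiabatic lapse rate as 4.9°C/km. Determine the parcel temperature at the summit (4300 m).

1.8°C

1300 → 3200 m (dry, 9.9°C/km): ΔT = -9.9 × 1.9 = -18.81°C → T = 7.19°C
3200 → 4300 m (saturated, 4.9°C/km): ΔT = -4.9 × 1.1 = -5.39°C → T = 1.8°C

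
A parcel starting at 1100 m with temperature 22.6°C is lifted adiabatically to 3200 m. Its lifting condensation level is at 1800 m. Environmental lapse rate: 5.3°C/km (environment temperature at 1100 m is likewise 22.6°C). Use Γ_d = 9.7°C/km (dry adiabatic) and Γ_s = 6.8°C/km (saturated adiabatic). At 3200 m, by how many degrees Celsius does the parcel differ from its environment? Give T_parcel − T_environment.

Parcel:
  From 1100 m to 1800 m (dry): cools by 9.7 × 0.7 = 6.79°C, giving 15.81°C.
  From 1800 m to 3200 m (saturated): cools by 6.8 × 1.4 = 9.52°C, giving 6.29°C.
Environment:
  From 1100 m to 3200 m (environment): cools by 5.3 × 2.1 = 11.13°C, giving 11.47°C.
T_parcel − T_env = 6.29 − 11.47 = -5.18°C

-5.18°C (parcel cooler than environment)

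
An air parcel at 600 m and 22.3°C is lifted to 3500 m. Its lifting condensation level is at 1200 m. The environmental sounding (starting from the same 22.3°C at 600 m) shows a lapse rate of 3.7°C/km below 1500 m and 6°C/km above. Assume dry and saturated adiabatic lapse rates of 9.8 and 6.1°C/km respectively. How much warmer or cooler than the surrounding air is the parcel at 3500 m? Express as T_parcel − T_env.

-4.58°C (parcel cooler than environment)

Parcel:
  600–1200 m, dry: Δz = 0.6 km ⇒ ΔT = -5.88°C; T = 16.42°C
  1200–3500 m, saturated: Δz = 2.3 km ⇒ ΔT = -14.03°C; T = 2.39°C
Environment:
  600–1500 m, environment, lower layer: Δz = 0.9 km ⇒ ΔT = -3.33°C; T = 18.97°C
  1500–3500 m, environment, upper layer: Δz = 2 km ⇒ ΔT = -12°C; T = 6.97°C
T_parcel − T_env = 2.39 − 6.97 = -4.58°C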